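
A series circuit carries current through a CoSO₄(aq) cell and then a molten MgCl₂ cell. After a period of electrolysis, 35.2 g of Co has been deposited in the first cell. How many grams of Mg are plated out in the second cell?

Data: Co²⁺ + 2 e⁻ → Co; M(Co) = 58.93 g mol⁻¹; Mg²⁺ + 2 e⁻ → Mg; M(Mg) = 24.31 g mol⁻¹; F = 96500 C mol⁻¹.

14.5 g

n(Co) = 35.2 / 58.93 = 0.5973 mol.
Since Co²⁺ + 2 e⁻ → Co, n(e⁻) passed = 2 × 0.5973 = 1.195 mol.
Cells in series carry the same charge, so the same 1.195 mol of electrons passes through cell 2.
Mg²⁺ + 2 e⁻ → Mg, so n(Mg) = 1.195 / 2 = 0.5973 mol.
m(Mg) = 0.5973 × 24.31 = 14.5 g.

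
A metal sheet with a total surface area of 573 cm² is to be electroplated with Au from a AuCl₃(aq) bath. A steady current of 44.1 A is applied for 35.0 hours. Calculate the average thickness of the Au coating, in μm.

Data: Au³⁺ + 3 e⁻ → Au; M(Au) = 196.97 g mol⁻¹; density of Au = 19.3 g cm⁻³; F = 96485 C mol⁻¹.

3420 μm

Q = I·t = 44.10 × 126000 = 5557000 C; n(e⁻) = 57.59 mol.
n(Au) = n(e⁻)/3 = 19.20 mol, so m = 19.20 × 196.97 = 3781 g.
Volume = m/ρ = 3781 / 19.3 = 195.9 cm³.
Thickness = V/A = 195.9 / 573 = 0.342 cm = 3420 μm.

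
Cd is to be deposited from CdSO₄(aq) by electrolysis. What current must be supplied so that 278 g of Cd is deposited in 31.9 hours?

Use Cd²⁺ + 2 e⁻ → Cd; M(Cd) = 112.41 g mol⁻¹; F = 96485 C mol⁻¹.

4.16 A

n(Cd) = 278 / 112.41 = 2.473 mol.
n(e⁻) = 2 × 2.473 = 4.946 mol.
Q = n(e⁻)·F = 4.946 × 96485 = 477200 C.
I = Q/t = 477200 / 114840 s = 4.16 A.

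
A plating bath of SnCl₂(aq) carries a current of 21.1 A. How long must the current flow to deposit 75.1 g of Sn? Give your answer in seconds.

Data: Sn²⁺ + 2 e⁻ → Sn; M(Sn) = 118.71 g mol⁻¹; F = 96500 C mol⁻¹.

5790 s

n(Sn) = m/M = 75.1 / 118.71 = 0.6326 mol.
Each Sn atom requires 2 electrons, so n(e⁻) = 2 × 0.6326 = 1.265 mol.
Q = n(e⁻)·F = 1.265 × 96500 = 122100 C.
t = Q/I = 122100 / 21.10 A = 5787 s.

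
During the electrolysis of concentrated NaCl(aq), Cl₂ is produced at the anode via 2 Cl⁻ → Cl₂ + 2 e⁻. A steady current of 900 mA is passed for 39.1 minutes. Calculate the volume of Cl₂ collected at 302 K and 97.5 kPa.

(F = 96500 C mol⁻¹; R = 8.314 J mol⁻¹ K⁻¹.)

0.282 L

Q = I·t = 0.9000 A × 2346.0 s = 2111 C.
n(e⁻) = Q/F = 2111 / 96500 = 0.02188 mol.
2 electrons are transferred per Cl₂ molecule, so n(Cl₂) = 0.02188 / 2 = 0.01094 mol.
V = nRT/P = (0.01094 × 8.314 × 302) / (97.5 × 10³ Pa) = 2.82 × 10⁻⁴ m³ = 0.282 L.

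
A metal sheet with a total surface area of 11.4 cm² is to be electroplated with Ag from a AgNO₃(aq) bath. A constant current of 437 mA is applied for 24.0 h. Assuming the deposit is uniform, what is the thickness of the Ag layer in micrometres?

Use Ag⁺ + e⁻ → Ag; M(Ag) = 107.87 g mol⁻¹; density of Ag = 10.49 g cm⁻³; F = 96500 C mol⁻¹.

Q = I·t = 0.4370 × 86400 = 37760 C; n(e⁻) = 0.3913 mol.
n(Ag) = n(e⁻)/1 = 0.3913 mol, so m = 0.3913 × 107.87 = 42.21 g.
Volume = m/ρ = 42.21 / 10.49 = 4.023 cm³.
Thickness = V/A = 4.023 / 11.4 = 0.353 cm = 3530 μm.

3530 μm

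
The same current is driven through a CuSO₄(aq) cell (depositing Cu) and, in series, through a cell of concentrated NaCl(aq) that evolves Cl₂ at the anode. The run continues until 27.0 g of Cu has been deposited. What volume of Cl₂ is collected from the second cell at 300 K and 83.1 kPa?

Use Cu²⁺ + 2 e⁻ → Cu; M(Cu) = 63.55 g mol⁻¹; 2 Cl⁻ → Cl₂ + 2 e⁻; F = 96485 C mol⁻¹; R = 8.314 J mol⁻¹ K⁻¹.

n(Cu) = 27.0 / 63.55 = 0.4249 mol, so n(e⁻) = 2 × 0.4249 = 0.8497 mol.
The cells are in series, so the same 0.8497 mol of electrons passes through the second cell.
2 Cl⁻ → Cl₂ + 2 e⁻ — 2 mol e⁻ per mol Cl₂, so n(Cl₂) = 0.8497/2 = 0.4249 mol.
V = nRT/P = (0.4249 × 8.314 × 300) / (83.1 × 10³) = 0.0128 m³ = 12.8 L.

12.8 L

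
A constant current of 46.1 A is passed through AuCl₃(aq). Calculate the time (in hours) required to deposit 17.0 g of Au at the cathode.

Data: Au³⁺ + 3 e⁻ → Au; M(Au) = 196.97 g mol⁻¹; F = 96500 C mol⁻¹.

n(Au) = m/M = 17.0 / 196.97 = 0.08631 mol.
Each Au atom requires 3 electrons, so n(e⁻) = 3 × 0.08631 = 0.2589 mol.
Q = n(e⁻)·F = 0.2589 × 96500 = 24990 C.
t = Q/I = 24990 / 46.10 A = 542.0 s = 0.151 h.

0.151 h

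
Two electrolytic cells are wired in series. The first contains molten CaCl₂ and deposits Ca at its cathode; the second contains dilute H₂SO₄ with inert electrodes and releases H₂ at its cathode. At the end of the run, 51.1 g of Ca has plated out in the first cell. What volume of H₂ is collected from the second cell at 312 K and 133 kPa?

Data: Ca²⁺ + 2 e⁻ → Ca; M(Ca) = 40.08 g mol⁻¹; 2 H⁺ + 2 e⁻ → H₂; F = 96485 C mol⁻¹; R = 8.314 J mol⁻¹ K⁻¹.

n(Ca) = 51.1 / 40.08 = 1.275 mol, so n(e⁻) = 2 × 1.275 = 2.550 mol.
The cells are in series, so the same 2.550 mol of electrons passes through the second cell.
2 H⁺ + 2 e⁻ → H₂ — 2 mol e⁻ per mol H₂, so n(H₂) = 2.550/2 = 1.275 mol.
V = nRT/P = (1.275 × 8.314 × 312) / (133 × 10³) = 0.0249 m³ = 24.9 L.

24.9 L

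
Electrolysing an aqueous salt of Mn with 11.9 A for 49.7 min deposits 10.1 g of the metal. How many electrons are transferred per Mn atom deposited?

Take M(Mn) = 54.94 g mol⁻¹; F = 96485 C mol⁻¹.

Q = I·t = 11.90 A × 2982.0 s = 35490 C, so n(e⁻) = 35490/96485 = 0.3678 mol.
n(Mn) deposited = 10.1 / 54.94 = 0.1838 mol.
Electrons per atom = n(e⁻)/n(Mn) = 0.3678 / 0.1838 = 2.00 ≈ 2, so the ion is Mn²⁺.

2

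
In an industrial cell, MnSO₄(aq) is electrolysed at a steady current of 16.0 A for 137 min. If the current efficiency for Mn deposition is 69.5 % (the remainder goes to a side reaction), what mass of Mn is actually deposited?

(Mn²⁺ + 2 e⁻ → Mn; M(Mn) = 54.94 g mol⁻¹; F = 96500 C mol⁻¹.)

Q = I·t = 16.00 × 8220.0 = 131500 C.
n(e⁻) = 131500/96500 = 1.363 mol; theoretically n(Mn) = 1.363/2 = 0.6815 mol, m_theo = 37.44 g.
At 69.5 % efficiency, m_actual = 0.695 × 37.44 = 26.0 g.

26.0 g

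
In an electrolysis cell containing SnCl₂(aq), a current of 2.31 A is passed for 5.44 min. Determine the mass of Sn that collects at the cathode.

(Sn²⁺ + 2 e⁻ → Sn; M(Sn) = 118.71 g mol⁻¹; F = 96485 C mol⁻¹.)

0.464 g

Q = I·t = 2.310 A × 326.40 s = 754.0 C.
n(e⁻) = Q/F = 754.0 / 96485 = 0.007815 mol.
Sn²⁺ + 2 e⁻ → Sn, so n(Sn) = n(e⁻)/2 = 0.003907 mol.
m = n·M = 0.003907 × 118.71 = 0.464 g.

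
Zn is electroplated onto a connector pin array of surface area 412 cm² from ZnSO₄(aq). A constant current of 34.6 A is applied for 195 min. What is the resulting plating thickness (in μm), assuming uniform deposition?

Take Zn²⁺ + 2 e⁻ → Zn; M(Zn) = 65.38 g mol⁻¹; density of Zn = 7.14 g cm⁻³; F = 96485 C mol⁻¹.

Q = I·t = 34.60 × 11700 = 404800 C; n(e⁻) = 4.196 mol.
n(Zn) = n(e⁻)/2 = 2.098 mol, so m = 2.098 × 65.38 = 137.2 g.
Volume = m/ρ = 137.2 / 7.14 = 19.21 cm³.
Thickness = V/A = 19.21 / 412 = 0.0466 cm = 466 μm.

466 μm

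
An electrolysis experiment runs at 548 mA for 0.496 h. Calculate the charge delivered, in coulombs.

Q = I·t = 0.5480 A × 1785.6 s = 979 C.

979 C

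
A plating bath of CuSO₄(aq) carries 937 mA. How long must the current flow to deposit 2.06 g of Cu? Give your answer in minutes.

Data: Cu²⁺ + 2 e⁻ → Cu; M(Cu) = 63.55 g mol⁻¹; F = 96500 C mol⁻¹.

n(Cu) = m/M = 2.06 / 63.55 = 0.03242 mol.
Each Cu atom requires 2 electrons, so n(e⁻) = 2 × 0.03242 = 0.06483 mol.
Q = n(e⁻)·F = 0.06483 × 96500 = 6256 C.
t = Q/I = 6256 / 0.9370 A = 6677 s = 111 min.

111 min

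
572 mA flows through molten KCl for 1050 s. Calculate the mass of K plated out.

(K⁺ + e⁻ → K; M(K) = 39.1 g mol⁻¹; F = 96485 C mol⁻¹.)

0.243 g

Q = I·t = 0.5720 A × 1050.0 s = 600.6 C.
n(e⁻) = Q/F = 600.6 / 96485 = 0.006225 mol.
K⁺ + e⁻ → K, so n(K) = n(e⁻)/1 = 0.006225 mol.
m = n·M = 0.006225 × 39.1 = 0.243 g.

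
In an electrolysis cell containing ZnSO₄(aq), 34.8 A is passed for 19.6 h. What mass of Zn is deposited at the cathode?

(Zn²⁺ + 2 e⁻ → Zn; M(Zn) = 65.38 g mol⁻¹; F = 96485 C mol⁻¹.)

832 g

Q = I·t = 34.80 A × 70560 s = 2455000 C.
n(e⁻) = Q/F = 2455000 / 96485 = 25.45 mol.
Zn²⁺ + 2 e⁻ → Zn, so n(Zn) = n(e⁻)/2 = 12.72 mol.
m = n·M = 12.72 × 65.38 = 832 g.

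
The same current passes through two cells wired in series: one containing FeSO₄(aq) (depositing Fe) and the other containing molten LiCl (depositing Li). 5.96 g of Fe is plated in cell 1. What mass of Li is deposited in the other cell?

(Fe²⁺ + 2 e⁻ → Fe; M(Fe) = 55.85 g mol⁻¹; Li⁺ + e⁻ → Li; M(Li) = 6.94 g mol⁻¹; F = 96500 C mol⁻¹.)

n(Fe) = 5.96 / 55.85 = 0.1067 mol.
Since Fe²⁺ + 2 e⁻ → Fe, n(e⁻) passed = 2 × 0.1067 = 0.2134 mol.
Cells in series carry the same charge, so the same 0.2134 mol of electrons passes through cell 2.
Li⁺ + e⁻ → Li, so n(Li) = 0.2134 / 1 = 0.2134 mol.
m(Li) = 0.2134 × 6.94 = 1.48 g.

1.48 g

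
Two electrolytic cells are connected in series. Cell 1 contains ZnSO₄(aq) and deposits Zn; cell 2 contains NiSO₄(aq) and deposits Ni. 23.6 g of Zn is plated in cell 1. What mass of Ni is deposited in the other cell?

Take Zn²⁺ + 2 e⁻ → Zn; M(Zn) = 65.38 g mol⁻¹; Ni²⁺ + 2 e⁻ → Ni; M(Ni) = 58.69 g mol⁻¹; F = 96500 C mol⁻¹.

n(Zn) = 23.6 / 65.38 = 0.3610 mol.
Since Zn²⁺ + 2 e⁻ → Zn, n(e⁻) passed = 2 × 0.3610 = 0.7219 mol.
Cells in series carry the same charge, so the same 0.7219 mol of electrons passes through cell 2.
Ni²⁺ + 2 e⁻ → Ni, so n(Ni) = 0.7219 / 2 = 0.3610 mol.
m(Ni) = 0.3610 × 58.69 = 21.2 g.

21.2 g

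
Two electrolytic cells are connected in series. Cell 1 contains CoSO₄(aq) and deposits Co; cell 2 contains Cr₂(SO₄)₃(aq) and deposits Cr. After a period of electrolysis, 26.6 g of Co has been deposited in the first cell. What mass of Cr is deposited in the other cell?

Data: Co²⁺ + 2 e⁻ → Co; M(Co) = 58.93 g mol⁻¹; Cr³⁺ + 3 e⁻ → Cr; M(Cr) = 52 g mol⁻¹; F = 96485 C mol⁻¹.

15.6 g

n(Co) = 26.6 / 58.93 = 0.4514 mol.
Since Co²⁺ + 2 e⁻ → Co, n(e⁻) passed = 2 × 0.4514 = 0.9028 mol.
Cells in series carry the same charge, so the same 0.9028 mol of electrons passes through cell 2.
Cr³⁺ + 3 e⁻ → Cr, so n(Cr) = 0.9028 / 3 = 0.3009 mol.
m(Cr) = 0.3009 × 52 = 15.6 g.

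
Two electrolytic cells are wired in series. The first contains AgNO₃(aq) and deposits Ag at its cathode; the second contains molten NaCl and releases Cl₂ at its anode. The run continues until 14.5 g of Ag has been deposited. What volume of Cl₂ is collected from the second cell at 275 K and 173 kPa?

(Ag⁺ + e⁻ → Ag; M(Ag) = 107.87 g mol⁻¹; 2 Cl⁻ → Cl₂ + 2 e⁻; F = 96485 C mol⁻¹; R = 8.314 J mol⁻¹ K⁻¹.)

0.888 L

n(Ag) = 14.5 / 107.87 = 0.1344 mol, so n(e⁻) = 1 × 0.1344 = 0.1344 mol.
The cells are in series, so the same 0.1344 mol of electrons passes through the second cell.
2 Cl⁻ → Cl₂ + 2 e⁻ — 2 mol e⁻ per mol Cl₂, so n(Cl₂) = 0.1344/2 = 0.06721 mol.
V = nRT/P = (0.06721 × 8.314 × 275) / (173 × 10³) = 8.88 × 10⁻⁴ m³ = 0.888 L.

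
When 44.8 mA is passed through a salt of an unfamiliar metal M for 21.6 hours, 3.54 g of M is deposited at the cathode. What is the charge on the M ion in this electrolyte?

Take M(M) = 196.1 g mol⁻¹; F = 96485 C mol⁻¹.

+2

Q = I·t = 0.04480 A × 77760 s = 3484 C, so n(e⁻) = 3484/96485 = 0.03611 mol.
n(M) deposited = 3.54 / 196.1 = 0.01805 mol.
Electrons per atom = n(e⁻)/n(M) = 0.03611 / 0.01805 = 2.00 ≈ 2, so the ion is M²⁺.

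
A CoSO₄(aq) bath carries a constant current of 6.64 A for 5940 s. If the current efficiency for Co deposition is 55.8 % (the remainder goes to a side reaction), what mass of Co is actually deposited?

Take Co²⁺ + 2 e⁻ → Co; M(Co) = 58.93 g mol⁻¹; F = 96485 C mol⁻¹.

6.72 g

Q = I·t = 6.640 × 5940.0 = 39440 C.
n(e⁻) = 39440/96485 = 0.4088 mol; theoretically n(Co) = 0.4088/2 = 0.2044 mol, m_theo = 12.04 g.
At 55.8 % efficiency, m_actual = 0.558 × 12.04 = 6.72 g.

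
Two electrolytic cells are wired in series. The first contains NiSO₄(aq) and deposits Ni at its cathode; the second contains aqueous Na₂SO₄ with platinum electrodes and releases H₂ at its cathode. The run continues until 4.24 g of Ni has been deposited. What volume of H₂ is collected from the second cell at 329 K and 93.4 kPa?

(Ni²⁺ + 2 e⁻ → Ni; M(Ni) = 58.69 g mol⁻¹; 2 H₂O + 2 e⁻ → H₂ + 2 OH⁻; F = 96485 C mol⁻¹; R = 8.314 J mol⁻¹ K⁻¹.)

2.12 L

n(Ni) = 4.24 / 58.69 = 0.07224 mol, so n(e⁻) = 2 × 0.07224 = 0.1445 mol.
The cells are in series, so the same 0.1445 mol of electrons passes through the second cell.
2 H₂O + 2 e⁻ → H₂ + 2 OH⁻ — 2 mol e⁻ per mol H₂, so n(H₂) = 0.1445/2 = 0.07224 mol.
V = nRT/P = (0.07224 × 8.314 × 329) / (93.4 × 10³) = 0.00212 m³ = 2.12 L.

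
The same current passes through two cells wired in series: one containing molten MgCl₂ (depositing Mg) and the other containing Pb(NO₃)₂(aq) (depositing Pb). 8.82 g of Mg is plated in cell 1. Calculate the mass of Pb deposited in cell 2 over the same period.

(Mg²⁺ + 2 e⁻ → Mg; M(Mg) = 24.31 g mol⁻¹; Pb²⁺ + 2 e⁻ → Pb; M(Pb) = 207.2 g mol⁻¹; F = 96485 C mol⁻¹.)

n(Mg) = 8.82 / 24.31 = 0.3628 mol.
Since Mg²⁺ + 2 e⁻ → Mg, n(e⁻) passed = 2 × 0.3628 = 0.7256 mol.
Cells in series carry the same charge, so the same 0.7256 mol of electrons passes through cell 2.
Pb²⁺ + 2 e⁻ → Pb, so n(Pb) = 0.7256 / 2 = 0.3628 mol.
m(Pb) = 0.3628 × 207.2 = 75.2 g.

75.2 g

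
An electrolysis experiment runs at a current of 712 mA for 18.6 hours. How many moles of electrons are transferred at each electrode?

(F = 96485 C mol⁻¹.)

0.494 mol

Q = I·t = 0.7120 A × 66960 s = 47680 C.
n(e⁻) = Q/F = 47680 / 96485 = 0.494 mol.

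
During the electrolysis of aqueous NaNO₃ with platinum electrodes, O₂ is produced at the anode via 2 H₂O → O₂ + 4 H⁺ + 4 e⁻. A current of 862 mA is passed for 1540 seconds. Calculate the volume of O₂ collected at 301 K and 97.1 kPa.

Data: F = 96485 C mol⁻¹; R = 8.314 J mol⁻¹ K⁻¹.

Q = I·t = 0.8620 A × 1540.0 s = 1327 C.
n(e⁻) = Q/F = 1327 / 96485 = 0.01376 mol.
4 electrons are transferred per O₂ molecule, so n(O₂) = 0.01376 / 4 = 0.003440 mol.
V = nRT/P = (0.003440 × 8.314 × 301) / (97.1 × 10³ Pa) = 8.86 × 10⁻⁵ m³ = 0.0886 L.

0.0886 L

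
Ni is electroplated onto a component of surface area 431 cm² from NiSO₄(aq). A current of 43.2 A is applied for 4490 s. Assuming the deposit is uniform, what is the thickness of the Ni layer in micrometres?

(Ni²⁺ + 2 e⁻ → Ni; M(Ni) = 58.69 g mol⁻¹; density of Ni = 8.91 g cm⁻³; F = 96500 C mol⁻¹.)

154 μm

Q = I·t = 43.20 × 4490.0 = 194000 C; n(e⁻) = 2.010 mol.
n(Ni) = n(e⁻)/2 = 1.005 mol, so m = 1.005 × 58.69 = 58.98 g.
Volume = m/ρ = 58.98 / 8.91 = 6.620 cm³.
Thickness = V/A = 6.620 / 431 = 0.0154 cm = 154 μm.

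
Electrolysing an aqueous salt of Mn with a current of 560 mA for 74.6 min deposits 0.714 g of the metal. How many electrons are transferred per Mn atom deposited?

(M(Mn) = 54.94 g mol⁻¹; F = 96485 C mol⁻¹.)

Q = I·t = 0.5600 A × 4476.0 s = 2507 C, so n(e⁻) = 2507/96485 = 0.02598 mol.
n(Mn) deposited = 0.714 / 54.94 = 0.01300 mol.
Electrons per atom = n(e⁻)/n(Mn) = 0.02598 / 0.01300 = 2.00 ≈ 2, so the ion is Mn²⁺.

2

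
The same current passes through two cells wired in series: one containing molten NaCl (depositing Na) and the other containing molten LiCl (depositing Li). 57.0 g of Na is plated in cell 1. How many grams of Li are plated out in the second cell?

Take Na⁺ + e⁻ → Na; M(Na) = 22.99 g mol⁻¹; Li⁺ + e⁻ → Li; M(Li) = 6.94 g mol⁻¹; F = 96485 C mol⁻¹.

17.2 g

n(Na) = 57.0 / 22.99 = 2.479 mol.
Since Na⁺ + e⁻ → Na, n(e⁻) passed = 1 × 2.479 = 2.479 mol.
Cells in series carry the same charge, so the same 2.479 mol of electrons passes through cell 2.
Li⁺ + e⁻ → Li, so n(Li) = 2.479 / 1 = 2.479 mol.
m(Li) = 2.479 × 6.94 = 17.2 g.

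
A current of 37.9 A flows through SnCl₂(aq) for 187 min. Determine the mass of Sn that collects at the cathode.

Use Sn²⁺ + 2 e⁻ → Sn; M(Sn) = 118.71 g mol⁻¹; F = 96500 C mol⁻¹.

262 g

Q = I·t = 37.90 A × 11220 s = 425200 C.
n(e⁻) = Q/F = 425200 / 96500 = 4.407 mol.
Sn²⁺ + 2 e⁻ → Sn, so n(Sn) = n(e⁻)/2 = 2.203 mol.
m = n·M = 2.203 × 118.71 = 262 g.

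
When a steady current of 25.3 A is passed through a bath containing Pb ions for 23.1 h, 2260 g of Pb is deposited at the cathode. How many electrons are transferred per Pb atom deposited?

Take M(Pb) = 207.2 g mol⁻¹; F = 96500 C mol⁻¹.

2

Q = I·t = 25.30 A × 83160 s = 2104000 C, so n(e⁻) = 2104000/96500 = 21.80 mol.
n(Pb) deposited = 2260 / 207.2 = 10.91 mol.
Electrons per atom = n(e⁻)/n(Pb) = 21.80 / 10.91 = 2.00 ≈ 2, so the ion is Pb²⁺.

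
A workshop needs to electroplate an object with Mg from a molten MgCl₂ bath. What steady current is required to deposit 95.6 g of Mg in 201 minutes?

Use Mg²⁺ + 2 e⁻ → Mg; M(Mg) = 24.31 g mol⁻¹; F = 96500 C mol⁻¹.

62.9 A

n(Mg) = 95.6 / 24.31 = 3.933 mol.
n(e⁻) = 2 × 3.933 = 7.865 mol.
Q = n(e⁻)·F = 7.865 × 96500 = 759000 C.
I = Q/t = 759000 / 12060 s = 62.9 A.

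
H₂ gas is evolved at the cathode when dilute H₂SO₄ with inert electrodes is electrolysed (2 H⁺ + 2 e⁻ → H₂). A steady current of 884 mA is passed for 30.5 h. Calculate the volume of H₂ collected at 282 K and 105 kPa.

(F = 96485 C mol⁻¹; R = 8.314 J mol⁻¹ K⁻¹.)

11.2 L

Q = I·t = 0.8840 A × 109800 s = 97060 C.
n(e⁻) = Q/F = 97060 / 96485 = 1.006 mol.
2 electrons are transferred per H₂ molecule, so n(H₂) = 1.006 / 2 = 0.5030 mol.
V = nRT/P = (0.5030 × 8.314 × 282) / (105 × 10³ Pa) = 0.0112 m³ = 11.2 L.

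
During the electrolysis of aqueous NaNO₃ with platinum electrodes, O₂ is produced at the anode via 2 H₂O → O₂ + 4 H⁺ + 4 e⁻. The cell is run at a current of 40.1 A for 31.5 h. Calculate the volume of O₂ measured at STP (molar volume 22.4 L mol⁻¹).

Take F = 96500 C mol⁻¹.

264 L

Q = I·t = 40.10 A × 113400 s = 4547000 C.
n(e⁻) = Q/F = 4547000 / 96500 = 47.12 mol.
4 electrons are transferred per O₂ molecule, so n(O₂) = 47.12 / 4 = 11.78 mol.
V = n × V_m = 11.78 × 22.4 = 264 L.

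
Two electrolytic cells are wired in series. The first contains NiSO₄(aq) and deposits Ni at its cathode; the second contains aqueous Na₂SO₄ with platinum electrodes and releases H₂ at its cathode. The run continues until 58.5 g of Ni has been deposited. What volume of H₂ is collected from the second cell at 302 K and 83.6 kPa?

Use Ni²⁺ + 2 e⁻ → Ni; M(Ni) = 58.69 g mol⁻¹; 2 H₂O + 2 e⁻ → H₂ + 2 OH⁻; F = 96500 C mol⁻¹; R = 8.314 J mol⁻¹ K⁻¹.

29.9 L

n(Ni) = 58.5 / 58.69 = 0.9968 mol, so n(e⁻) = 2 × 0.9968 = 1.994 mol.
The cells are in series, so the same 1.994 mol of electrons passes through the second cell.
2 H₂O + 2 e⁻ → H₂ + 2 OH⁻ — 2 mol e⁻ per mol H₂, so n(H₂) = 1.994/2 = 0.9968 mol.
V = nRT/P = (0.9968 × 8.314 × 302) / (83.6 × 10³) = 0.0299 m³ = 29.9 L.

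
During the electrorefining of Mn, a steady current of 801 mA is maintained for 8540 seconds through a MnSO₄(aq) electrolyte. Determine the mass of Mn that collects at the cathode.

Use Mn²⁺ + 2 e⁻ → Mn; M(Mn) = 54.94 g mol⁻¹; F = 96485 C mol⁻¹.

Q = I·t = 0.8010 A × 8540.0 s = 6841 C.
n(e⁻) = Q/F = 6841 / 96485 = 0.07090 mol.
Mn²⁺ + 2 e⁻ → Mn, so n(Mn) = n(e⁻)/2 = 0.03545 mol.
m = n·M = 0.03545 × 54.94 = 1.95 g.

1.95 g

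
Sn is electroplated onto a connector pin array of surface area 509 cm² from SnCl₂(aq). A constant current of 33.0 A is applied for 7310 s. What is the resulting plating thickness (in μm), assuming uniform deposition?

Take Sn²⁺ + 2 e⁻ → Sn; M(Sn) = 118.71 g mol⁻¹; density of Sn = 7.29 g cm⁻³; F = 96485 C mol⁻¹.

400 μm

Q = I·t = 33.00 × 7310.0 = 241200 C; n(e⁻) = 2.500 mol.
n(Sn) = n(e⁻)/2 = 1.250 mol, so m = 1.250 × 118.71 = 148.4 g.
Volume = m/ρ = 148.4 / 7.29 = 20.36 cm³.
Thickness = V/A = 20.36 / 509 = 0.0400 cm = 400 μm.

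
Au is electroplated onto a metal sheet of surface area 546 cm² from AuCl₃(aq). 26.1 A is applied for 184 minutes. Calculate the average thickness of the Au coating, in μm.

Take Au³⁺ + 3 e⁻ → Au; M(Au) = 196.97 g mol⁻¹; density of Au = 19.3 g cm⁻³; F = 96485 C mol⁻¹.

Q = I·t = 26.10 × 11040 = 288100 C; n(e⁻) = 2.986 mol.
n(Au) = n(e⁻)/3 = 0.9955 mol, so m = 0.9955 × 196.97 = 196.1 g.
Volume = m/ρ = 196.1 / 19.3 = 10.16 cm³.
Thickness = V/A = 10.16 / 546 = 0.0186 cm = 186 μm.

186 μm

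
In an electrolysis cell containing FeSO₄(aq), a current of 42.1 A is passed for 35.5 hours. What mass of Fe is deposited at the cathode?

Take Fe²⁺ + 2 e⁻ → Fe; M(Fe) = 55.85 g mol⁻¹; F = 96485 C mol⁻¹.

1560 g

Q = I·t = 42.10 A × 127800 s = 5380000 C.
n(e⁻) = Q/F = 5380000 / 96485 = 55.76 mol.
Fe²⁺ + 2 e⁻ → Fe, so n(Fe) = n(e⁻)/2 = 27.88 mol.
m = n·M = 27.88 × 55.85 = 1560 g.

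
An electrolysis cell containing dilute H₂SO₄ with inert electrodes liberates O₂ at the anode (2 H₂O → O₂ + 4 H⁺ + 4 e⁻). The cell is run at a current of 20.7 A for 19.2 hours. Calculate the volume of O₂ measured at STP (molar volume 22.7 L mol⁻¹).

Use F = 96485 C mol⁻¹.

84.2 L

Q = I·t = 20.70 A × 69120 s = 1431000 C.
n(e⁻) = Q/F = 1431000 / 96485 = 14.83 mol.
4 electrons are transferred per O₂ molecule, so n(O₂) = 14.83 / 4 = 3.707 mol.
V = n × V_m = 3.707 × 22.7 = 84.2 L.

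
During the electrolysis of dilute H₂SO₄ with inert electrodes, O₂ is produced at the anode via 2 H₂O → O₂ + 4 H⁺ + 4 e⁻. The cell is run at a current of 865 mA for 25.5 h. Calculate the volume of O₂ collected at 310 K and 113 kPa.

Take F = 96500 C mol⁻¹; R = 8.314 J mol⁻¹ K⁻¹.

Q = I·t = 0.8650 A × 91800 s = 79410 C.
n(e⁻) = Q/F = 79410 / 96500 = 0.8229 mol.
4 electrons are transferred per O₂ molecule, so n(O₂) = 0.8229 / 4 = 0.2057 mol.
V = nRT/P = (0.2057 × 8.314 × 310) / (113 × 10³ Pa) = 0.00469 m³ = 4.69 L.

4.69 L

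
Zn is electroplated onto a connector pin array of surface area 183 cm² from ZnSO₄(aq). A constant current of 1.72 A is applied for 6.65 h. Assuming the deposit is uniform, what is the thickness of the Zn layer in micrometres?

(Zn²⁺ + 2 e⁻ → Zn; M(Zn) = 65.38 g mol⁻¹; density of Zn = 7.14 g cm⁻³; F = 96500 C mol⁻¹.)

107 μm

Q = I·t = 1.720 × 23940 = 41180 C; n(e⁻) = 0.4267 mol.
n(Zn) = n(e⁻)/2 = 0.2134 mol, so m = 0.2134 × 65.38 = 13.95 g.
Volume = m/ρ = 13.95 / 7.14 = 1.954 cm³.
Thickness = V/A = 1.954 / 183 = 0.0107 cm = 107 μm.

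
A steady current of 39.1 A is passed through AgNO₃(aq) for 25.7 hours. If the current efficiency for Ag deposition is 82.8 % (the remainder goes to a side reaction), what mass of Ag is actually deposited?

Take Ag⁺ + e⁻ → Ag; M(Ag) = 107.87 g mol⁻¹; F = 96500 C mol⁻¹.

Q = I·t = 39.10 × 92520 = 3618000 C.
n(e⁻) = 3618000/96500 = 37.49 mol; theoretically n(Ag) = 37.49/1 = 37.49 mol, m_theo = 4044 g.
At 82.8 % efficiency, m_actual = 0.828 × 4044 = 3350 g.

3350 g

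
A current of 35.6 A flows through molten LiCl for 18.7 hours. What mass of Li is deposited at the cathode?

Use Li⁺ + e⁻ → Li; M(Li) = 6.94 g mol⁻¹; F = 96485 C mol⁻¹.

172 g

Q = I·t = 35.60 A × 67320 s = 2397000 C.
n(e⁻) = Q/F = 2397000 / 96485 = 24.84 mol.
Li⁺ + e⁻ → Li, so n(Li) = n(e⁻)/1 = 24.84 mol.
m = n·M = 24.84 × 6.94 = 172 g.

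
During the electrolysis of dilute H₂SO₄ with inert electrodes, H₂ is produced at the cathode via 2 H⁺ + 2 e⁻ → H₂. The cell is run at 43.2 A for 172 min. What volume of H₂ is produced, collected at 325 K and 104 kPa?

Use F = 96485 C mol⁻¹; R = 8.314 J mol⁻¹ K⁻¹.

Q = I·t = 43.20 A × 10320 s = 445800 C.
n(e⁻) = Q/F = 445800 / 96485 = 4.621 mol.
2 electrons are transferred per H₂ molecule, so n(H₂) = 4.621 / 2 = 2.310 mol.
V = nRT/P = (2.310 × 8.314 × 325) / (104 × 10³ Pa) = 0.0600 m³ = 60.0 L.

60.0 L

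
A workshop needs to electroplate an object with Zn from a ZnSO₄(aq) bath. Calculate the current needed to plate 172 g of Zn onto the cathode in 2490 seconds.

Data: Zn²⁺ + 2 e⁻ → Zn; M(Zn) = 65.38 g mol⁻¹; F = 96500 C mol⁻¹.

n(Zn) = 172 / 65.38 = 2.631 mol.
n(e⁻) = 2 × 2.631 = 5.262 mol.
Q = n(e⁻)·F = 5.262 × 96500 = 507700 C.
I = Q/t = 507700 / 2490.0 s = 204 A.

204 A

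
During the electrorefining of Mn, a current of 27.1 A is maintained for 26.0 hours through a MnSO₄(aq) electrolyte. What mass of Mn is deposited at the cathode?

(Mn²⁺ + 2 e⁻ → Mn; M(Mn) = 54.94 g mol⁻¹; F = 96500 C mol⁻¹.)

Q = I·t = 27.10 A × 93600 s = 2537000 C.
n(e⁻) = Q/F = 2537000 / 96500 = 26.29 mol.
Mn²⁺ + 2 e⁻ → Mn, so n(Mn) = n(e⁻)/2 = 13.14 mol.
m = n·M = 13.14 × 54.94 = 722 g.

722 g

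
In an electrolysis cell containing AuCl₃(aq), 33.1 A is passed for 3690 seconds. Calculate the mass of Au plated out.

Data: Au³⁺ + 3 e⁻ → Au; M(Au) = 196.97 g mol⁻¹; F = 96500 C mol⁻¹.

83.1 g

Q = I·t = 33.10 A × 3690.0 s = 122100 C.
n(e⁻) = Q/F = 122100 / 96500 = 1.266 mol.
Au³⁺ + 3 e⁻ → Au, so n(Au) = n(e⁻)/3 = 0.4219 mol.
m = n·M = 0.4219 × 196.97 = 83.1 g.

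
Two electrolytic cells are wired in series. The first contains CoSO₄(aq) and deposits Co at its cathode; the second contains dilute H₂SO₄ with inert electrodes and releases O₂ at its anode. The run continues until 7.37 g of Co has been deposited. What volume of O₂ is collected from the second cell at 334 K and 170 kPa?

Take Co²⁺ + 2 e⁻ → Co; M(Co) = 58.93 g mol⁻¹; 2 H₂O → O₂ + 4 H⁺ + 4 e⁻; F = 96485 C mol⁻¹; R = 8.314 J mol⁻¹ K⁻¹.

n(Co) = 7.37 / 58.93 = 0.1251 mol, so n(e⁻) = 2 × 0.1251 = 0.2501 mol.
The cells are in series, so the same 0.2501 mol of electrons passes through the second cell.
2 H₂O → O₂ + 4 H⁺ + 4 e⁻ — 4 mol e⁻ per mol O₂, so n(O₂) = 0.2501/4 = 0.06253 mol.
V = nRT/P = (0.06253 × 8.314 × 334) / (170 × 10³) = 0.00102 m³ = 1.02 L.

1.02 L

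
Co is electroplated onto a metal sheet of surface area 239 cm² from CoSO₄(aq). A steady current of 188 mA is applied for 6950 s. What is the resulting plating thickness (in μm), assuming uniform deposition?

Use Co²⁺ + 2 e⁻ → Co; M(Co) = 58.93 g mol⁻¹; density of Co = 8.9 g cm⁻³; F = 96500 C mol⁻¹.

1.88 μm

Q = I·t = 0.1880 × 6950.0 = 1307 C; n(e⁻) = 0.01354 mol.
n(Co) = n(e⁻)/2 = 0.006770 mol, so m = 0.006770 × 58.93 = 0.3990 g.
Volume = m/ρ = 0.3990 / 8.9 = 0.04483 cm³.
Thickness = V/A = 0.04483 / 239 = 1.88 × 10⁻⁴ cm = 1.88 μm.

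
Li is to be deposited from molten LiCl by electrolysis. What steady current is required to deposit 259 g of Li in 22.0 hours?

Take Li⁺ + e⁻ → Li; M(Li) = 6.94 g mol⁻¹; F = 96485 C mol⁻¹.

n(Li) = 259 / 6.94 = 37.32 mol.
n(e⁻) = 1 × 37.32 = 37.32 mol.
Q = n(e⁻)·F = 37.32 × 96485 = 3601000 C.
I = Q/t = 3601000 / 79200 s = 45.5 A.

45.5 A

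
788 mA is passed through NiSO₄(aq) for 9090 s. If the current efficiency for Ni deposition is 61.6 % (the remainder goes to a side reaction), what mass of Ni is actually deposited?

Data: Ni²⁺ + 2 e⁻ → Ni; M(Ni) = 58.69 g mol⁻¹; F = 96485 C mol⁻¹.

1.34 g

Q = I·t = 0.7880 × 9090.0 = 7163 C.
n(e⁻) = 7163/96485 = 0.07424 mol; theoretically n(Ni) = 0.07424/2 = 0.03712 mol, m_theo = 2.179 g.
At 61.6 % efficiency, m_actual = 0.616 × 2.179 = 1.34 g.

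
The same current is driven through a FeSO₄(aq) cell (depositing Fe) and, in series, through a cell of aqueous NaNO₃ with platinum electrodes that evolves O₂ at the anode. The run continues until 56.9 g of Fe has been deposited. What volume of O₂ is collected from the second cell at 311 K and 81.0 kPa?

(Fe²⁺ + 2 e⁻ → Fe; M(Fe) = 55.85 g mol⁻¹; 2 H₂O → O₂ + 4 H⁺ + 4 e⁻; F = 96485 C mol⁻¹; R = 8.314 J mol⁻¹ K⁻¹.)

16.3 L

n(Fe) = 56.9 / 55.85 = 1.019 mol, so n(e⁻) = 2 × 1.019 = 2.038 mol.
The cells are in series, so the same 2.038 mol of electrons passes through the second cell.
2 H₂O → O₂ + 4 H⁺ + 4 e⁻ — 4 mol e⁻ per mol O₂, so n(O₂) = 2.038/4 = 0.5094 mol.
V = nRT/P = (0.5094 × 8.314 × 311) / (81.0 × 10³) = 0.0163 m³ = 16.3 L.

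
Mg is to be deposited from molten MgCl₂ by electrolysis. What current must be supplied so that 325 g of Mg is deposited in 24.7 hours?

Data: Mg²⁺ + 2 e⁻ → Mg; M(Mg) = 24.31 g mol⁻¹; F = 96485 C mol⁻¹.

n(Mg) = 325 / 24.31 = 13.37 mol.
n(e⁻) = 2 × 13.37 = 26.74 mol.
Q = n(e⁻)·F = 26.74 × 96485 = 2580000 C.
I = Q/t = 2580000 / 88920 s = 29.0 A.

29.0 A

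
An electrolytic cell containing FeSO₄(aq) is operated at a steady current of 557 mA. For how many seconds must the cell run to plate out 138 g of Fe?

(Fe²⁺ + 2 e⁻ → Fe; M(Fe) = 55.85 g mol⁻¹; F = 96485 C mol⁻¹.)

n(Fe) = m/M = 138 / 55.85 = 2.471 mol.
Each Fe atom requires 2 electrons, so n(e⁻) = 2 × 2.471 = 4.942 mol.
Q = n(e⁻)·F = 4.942 × 96485 = 476800 C.
t = Q/I = 476800 / 0.5570 A = 856000 s.

8.56 × 10⁵ s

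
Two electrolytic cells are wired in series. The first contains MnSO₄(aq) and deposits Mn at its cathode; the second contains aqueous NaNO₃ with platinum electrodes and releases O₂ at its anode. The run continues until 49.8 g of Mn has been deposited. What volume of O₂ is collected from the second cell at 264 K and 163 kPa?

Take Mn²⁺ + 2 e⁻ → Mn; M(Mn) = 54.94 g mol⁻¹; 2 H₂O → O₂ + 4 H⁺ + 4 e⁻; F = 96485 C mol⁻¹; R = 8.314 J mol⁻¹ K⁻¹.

n(Mn) = 49.8 / 54.94 = 0.9064 mol, so n(e⁻) = 2 × 0.9064 = 1.813 mol.
The cells are in series, so the same 1.813 mol of electrons passes through the second cell.
2 H₂O → O₂ + 4 H⁺ + 4 e⁻ — 4 mol e⁻ per mol O₂, so n(O₂) = 1.813/4 = 0.4532 mol.
V = nRT/P = (0.4532 × 8.314 × 264) / (163 × 10³) = 0.00610 m³ = 6.10 L.

6.10 L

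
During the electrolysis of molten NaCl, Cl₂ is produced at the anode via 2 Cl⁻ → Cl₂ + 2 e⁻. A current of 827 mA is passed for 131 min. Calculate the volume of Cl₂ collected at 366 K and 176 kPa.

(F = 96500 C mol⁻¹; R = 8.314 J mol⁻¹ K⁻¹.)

Q = I·t = 0.8270 A × 7860.0 s = 6500 C.
n(e⁻) = Q/F = 6500 / 96500 = 0.06736 mol.
2 electrons are transferred per Cl₂ molecule, so n(Cl₂) = 0.06736 / 2 = 0.03368 mol.
V = nRT/P = (0.03368 × 8.314 × 366) / (176 × 10³ Pa) = 5.82 × 10⁻⁴ m³ = 0.582 L.

0.582 L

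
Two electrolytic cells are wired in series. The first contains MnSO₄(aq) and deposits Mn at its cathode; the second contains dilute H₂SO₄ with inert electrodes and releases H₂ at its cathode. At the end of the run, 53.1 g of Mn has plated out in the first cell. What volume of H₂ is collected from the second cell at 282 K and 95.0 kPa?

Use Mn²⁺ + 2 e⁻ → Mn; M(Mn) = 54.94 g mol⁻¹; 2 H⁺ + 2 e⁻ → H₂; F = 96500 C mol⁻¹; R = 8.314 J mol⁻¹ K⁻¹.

n(Mn) = 53.1 / 54.94 = 0.9665 mol, so n(e⁻) = 2 × 0.9665 = 1.933 mol.
The cells are in series, so the same 1.933 mol of electrons passes through the second cell.
2 H⁺ + 2 e⁻ → H₂ — 2 mol e⁻ per mol H₂, so n(H₂) = 1.933/2 = 0.9665 mol.
V = nRT/P = (0.9665 × 8.314 × 282) / (95.0 × 10³) = 0.0239 m³ = 23.9 L.

23.9 L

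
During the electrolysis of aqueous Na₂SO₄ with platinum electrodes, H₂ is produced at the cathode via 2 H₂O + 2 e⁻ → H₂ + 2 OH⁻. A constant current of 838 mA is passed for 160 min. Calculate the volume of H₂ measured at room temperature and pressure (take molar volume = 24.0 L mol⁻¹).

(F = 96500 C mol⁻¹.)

Q = I·t = 0.8380 A × 9600.0 s = 8045 C.
n(e⁻) = Q/F = 8045 / 96500 = 0.08337 mol.
2 electrons are transferred per H₂ molecule, so n(H₂) = 0.08337 / 2 = 0.04168 mol.
V = n × V_m = 0.04168 × 24.0 = 1.00 L.

1.00 L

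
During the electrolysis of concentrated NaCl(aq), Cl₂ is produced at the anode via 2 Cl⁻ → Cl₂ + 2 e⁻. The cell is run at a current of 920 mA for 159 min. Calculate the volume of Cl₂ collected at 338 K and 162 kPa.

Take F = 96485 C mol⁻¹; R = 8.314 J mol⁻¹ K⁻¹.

0.789 L

Q = I·t = 0.9200 A × 9540.0 s = 8777 C.
n(e⁻) = Q/F = 8777 / 96485 = 0.09097 mol.
2 electrons are transferred per Cl₂ molecule, so n(Cl₂) = 0.09097 / 2 = 0.04548 mol.
V = nRT/P = (0.04548 × 8.314 × 338) / (162 × 10³ Pa) = 7.89 × 10⁻⁴ m³ = 0.789 L.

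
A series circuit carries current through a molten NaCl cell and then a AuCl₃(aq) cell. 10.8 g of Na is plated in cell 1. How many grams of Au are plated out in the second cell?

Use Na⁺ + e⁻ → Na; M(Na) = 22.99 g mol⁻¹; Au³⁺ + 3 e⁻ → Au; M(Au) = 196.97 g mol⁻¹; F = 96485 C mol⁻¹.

30.8 g

n(Na) = 10.8 / 22.99 = 0.4698 mol.
Since Na⁺ + e⁻ → Na, n(e⁻) passed = 1 × 0.4698 = 0.4698 mol.
Cells in series carry the same charge, so the same 0.4698 mol of electrons passes through cell 2.
Au³⁺ + 3 e⁻ → Au, so n(Au) = 0.4698 / 3 = 0.1566 mol.
m(Au) = 0.1566 × 196.97 = 30.8 g.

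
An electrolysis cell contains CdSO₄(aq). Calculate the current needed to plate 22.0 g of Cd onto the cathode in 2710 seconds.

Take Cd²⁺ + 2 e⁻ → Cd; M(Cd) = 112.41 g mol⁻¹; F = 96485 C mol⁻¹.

13.9 A

n(Cd) = 22.0 / 112.41 = 0.1957 mol.
n(e⁻) = 2 × 0.1957 = 0.3914 mol.
Q = n(e⁻)·F = 0.3914 × 96485 = 37770 C.
I = Q/t = 37770 / 2710.0 s = 13.9 A.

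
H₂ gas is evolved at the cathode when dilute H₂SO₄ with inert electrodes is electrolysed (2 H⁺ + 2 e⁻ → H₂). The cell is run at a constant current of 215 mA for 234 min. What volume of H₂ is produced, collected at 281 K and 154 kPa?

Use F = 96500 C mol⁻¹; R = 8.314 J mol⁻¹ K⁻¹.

0.237 L

Q = I·t = 0.2150 A × 14040 s = 3019 C.
n(e⁻) = Q/F = 3019 / 96500 = 0.03128 mol.
2 electrons are transferred per H₂ molecule, so n(H₂) = 0.03128 / 2 = 0.01564 mol.
V = nRT/P = (0.01564 × 8.314 × 281) / (154 × 10³ Pa) = 2.37 × 10⁻⁴ m³ = 0.237 L.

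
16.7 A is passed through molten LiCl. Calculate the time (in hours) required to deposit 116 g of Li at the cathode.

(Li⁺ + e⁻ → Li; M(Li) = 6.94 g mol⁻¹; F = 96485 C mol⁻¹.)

n(Li) = m/M = 116 / 6.94 = 16.71 mol.
Each Li atom requires 1 electron, so n(e⁻) = 1 × 16.71 = 16.71 mol.
Q = n(e⁻)·F = 16.71 × 96485 = 1613000 C.
t = Q/I = 1613000 / 16.70 A = 96570 s = 26.8 h.

26.8 h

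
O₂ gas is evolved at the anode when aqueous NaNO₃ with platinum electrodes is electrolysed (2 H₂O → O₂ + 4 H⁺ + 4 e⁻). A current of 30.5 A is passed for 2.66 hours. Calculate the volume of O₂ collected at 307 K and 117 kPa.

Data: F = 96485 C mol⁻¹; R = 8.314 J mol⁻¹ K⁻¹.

16.5 L

Q = I·t = 30.50 A × 9576.0 s = 292100 C.
n(e⁻) = Q/F = 292100 / 96485 = 3.027 mol.
4 electrons are transferred per O₂ molecule, so n(O₂) = 3.027 / 4 = 0.7568 mol.
V = nRT/P = (0.7568 × 8.314 × 307) / (117 × 10³ Pa) = 0.0165 m³ = 16.5 L.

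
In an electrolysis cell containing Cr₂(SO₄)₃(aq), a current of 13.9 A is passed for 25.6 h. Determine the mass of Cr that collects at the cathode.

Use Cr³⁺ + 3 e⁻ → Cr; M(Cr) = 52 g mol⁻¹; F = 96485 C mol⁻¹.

Q = I·t = 13.90 A × 92160 s = 1281000 C.
n(e⁻) = Q/F = 1281000 / 96485 = 13.28 mol.
Cr³⁺ + 3 e⁻ → Cr, so n(Cr) = n(e⁻)/3 = 4.426 mol.
m = n·M = 4.426 × 52 = 230 g.

230 g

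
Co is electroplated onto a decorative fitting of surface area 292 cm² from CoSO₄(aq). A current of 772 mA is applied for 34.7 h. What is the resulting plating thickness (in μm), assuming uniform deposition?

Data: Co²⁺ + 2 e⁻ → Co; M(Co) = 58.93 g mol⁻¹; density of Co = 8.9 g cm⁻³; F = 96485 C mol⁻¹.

Q = I·t = 0.7720 × 124920 = 96440 C; n(e⁻) = 0.9995 mol.
n(Co) = n(e⁻)/2 = 0.4998 mol, so m = 0.4998 × 58.93 = 29.45 g.
Volume = m/ρ = 29.45 / 8.9 = 3.309 cm³.
Thickness = V/A = 3.309 / 292 = 0.0113 cm = 113 μm.

113 μm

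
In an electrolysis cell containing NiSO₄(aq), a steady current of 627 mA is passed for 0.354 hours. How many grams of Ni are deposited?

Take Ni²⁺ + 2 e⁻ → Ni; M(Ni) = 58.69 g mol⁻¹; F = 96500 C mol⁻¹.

0.243 g

Q = I·t = 0.6270 A × 1274.4 s = 799.0 C.
n(e⁻) = Q/F = 799.0 / 96500 = 0.008280 mol.
Ni²⁺ + 2 e⁻ → Ni, so n(Ni) = n(e⁻)/2 = 0.004140 mol.
m = n·M = 0.004140 × 58.69 = 0.243 g.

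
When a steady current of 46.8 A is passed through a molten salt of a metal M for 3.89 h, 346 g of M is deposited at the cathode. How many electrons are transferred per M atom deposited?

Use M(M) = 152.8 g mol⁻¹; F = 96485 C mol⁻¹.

3

Q = I·t = 46.80 A × 14004 s = 655400 C, so n(e⁻) = 655400/96485 = 6.793 mol.
n(M) deposited = 346 / 152.8 = 2.264 mol.
Electrons per atom = n(e⁻)/n(M) = 6.793 / 2.264 = 3.00 ≈ 3, so the ion is M³⁺.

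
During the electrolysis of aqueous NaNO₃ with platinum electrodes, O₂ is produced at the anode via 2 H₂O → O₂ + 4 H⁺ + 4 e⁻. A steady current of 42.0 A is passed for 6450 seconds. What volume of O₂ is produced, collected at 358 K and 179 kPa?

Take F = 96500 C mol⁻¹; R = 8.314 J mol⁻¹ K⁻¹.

11.7 L

Q = I·t = 42.00 A × 6450.0 s = 270900 C.
n(e⁻) = Q/F = 270900 / 96500 = 2.807 mol.
4 electrons are transferred per O₂ molecule, so n(O₂) = 2.807 / 4 = 0.7018 mol.
V = nRT/P = (0.7018 × 8.314 × 358) / (179 × 10³ Pa) = 0.0117 m³ = 11.7 L.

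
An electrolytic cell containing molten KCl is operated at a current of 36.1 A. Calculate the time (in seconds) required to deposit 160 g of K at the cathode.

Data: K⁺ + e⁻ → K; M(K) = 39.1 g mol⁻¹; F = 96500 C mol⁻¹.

n(K) = m/M = 160 / 39.1 = 4.092 mol.
Each K atom requires 1 electron, so n(e⁻) = 1 × 4.092 = 4.092 mol.
Q = n(e⁻)·F = 4.092 × 96500 = 394900 C.
t = Q/I = 394900 / 36.10 A = 10940 s.

10900 s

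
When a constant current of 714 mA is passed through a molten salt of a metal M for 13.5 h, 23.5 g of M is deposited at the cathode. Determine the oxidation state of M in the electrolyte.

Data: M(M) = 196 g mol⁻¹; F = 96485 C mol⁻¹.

+3

Q = I·t = 0.7140 A × 48600 s = 34700 C, so n(e⁻) = 34700/96485 = 0.3596 mol.
n(M) deposited = 23.5 / 196 = 0.1199 mol.
Electrons per atom = n(e⁻)/n(M) = 0.3596 / 0.1199 = 3.00 ≈ 3, so the ion is M³⁺.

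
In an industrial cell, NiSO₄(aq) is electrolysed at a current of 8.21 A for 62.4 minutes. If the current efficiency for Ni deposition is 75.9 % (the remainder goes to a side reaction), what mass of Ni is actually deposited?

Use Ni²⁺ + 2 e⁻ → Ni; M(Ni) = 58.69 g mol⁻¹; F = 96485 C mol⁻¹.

7.10 g

Q = I·t = 8.210 × 3744.0 = 30740 C.
n(e⁻) = 30740/96485 = 0.3186 mol; theoretically n(Ni) = 0.3186/2 = 0.1593 mol, m_theo = 9.349 g.
At 75.9 % efficiency, m_actual = 0.759 × 9.349 = 7.10 g.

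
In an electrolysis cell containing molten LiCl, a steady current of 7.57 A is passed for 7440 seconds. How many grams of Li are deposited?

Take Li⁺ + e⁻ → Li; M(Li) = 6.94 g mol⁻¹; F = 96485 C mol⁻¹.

4.05 g

Q = I·t = 7.570 A × 7440.0 s = 56320 C.
n(e⁻) = Q/F = 56320 / 96485 = 0.5837 mol.
Li⁺ + e⁻ → Li, so n(Li) = n(e⁻)/1 = 0.5837 mol.
m = n·M = 0.5837 × 6.94 = 4.05 g.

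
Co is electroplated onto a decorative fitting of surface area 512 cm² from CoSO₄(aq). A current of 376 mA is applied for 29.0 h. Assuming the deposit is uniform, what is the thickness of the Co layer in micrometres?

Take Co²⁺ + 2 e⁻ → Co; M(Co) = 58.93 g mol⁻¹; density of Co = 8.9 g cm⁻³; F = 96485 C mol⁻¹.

26.3 μm

Q = I·t = 0.3760 × 104400 = 39250 C; n(e⁻) = 0.4068 mol.
n(Co) = n(e⁻)/2 = 0.2034 mol, so m = 0.2034 × 58.93 = 11.99 g.
Volume = m/ρ = 11.99 / 8.9 = 1.347 cm³.
Thickness = V/A = 1.347 / 512 = 0.00263 cm = 26.3 μm.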